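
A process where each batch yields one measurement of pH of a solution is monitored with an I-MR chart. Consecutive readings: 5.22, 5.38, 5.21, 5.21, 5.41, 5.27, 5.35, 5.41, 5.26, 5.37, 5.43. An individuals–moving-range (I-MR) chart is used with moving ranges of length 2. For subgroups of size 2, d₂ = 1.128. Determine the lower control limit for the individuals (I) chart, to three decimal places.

5.019

X̄ = (5.22 + 5.38 + 5.21 + 5.21 + 5.41 + 5.27 + 5.35 + 5.41 + 5.26 + 5.37 + 5.43) / 11 = 5.3200
Moving ranges: 0.16, 0.17, 0.00, 0.20, 0.14, 0.08, 0.06, 0.15, 0.11, 0.06; M̄R̄ = 1.1300 / 10 = 0.1130
LCL = X̄ − 3·M̄R̄/d₂ = 5.3200 − 3 × 0.1130 / 1.128 = 5.0195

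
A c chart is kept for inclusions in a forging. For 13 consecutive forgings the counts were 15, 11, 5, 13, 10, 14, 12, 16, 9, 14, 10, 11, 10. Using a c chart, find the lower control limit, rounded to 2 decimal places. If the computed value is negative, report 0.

1.35

c̄ = (15 + 11 + 5 + 13 + 10 + 14 + 12 + 16 + 9 + 14 + 10 + 11 + 10) / 13 = 150 / 13 = 11.5385
LCL = c̄ − 3√c̄ = 11.5385 − 3 × 3.3968 = 1.3480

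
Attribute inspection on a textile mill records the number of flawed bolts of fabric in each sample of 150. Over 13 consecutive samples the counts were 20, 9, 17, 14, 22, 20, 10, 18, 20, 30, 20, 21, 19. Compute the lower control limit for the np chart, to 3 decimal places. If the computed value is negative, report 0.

6.391

p̄ = Σdᵢ / (k·n) = 240 / (13 × 150) = 0.12308
LCL = np̄ − 3·√(np̄(1−p̄)) = 18.4615 − 3 × 4.0236 = 6.3907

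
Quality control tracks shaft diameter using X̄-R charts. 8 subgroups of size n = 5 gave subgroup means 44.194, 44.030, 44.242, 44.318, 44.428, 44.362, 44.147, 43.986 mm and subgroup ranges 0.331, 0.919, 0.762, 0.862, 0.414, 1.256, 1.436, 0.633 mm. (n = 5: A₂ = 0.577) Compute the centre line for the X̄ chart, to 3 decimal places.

X̄̄ = (44.194 + 44.030 + 44.242 + 44.318 + 44.428 + 44.362 + 44.147 + 43.986) / 8 = 353.7070 / 8 = 44.2134
CL = X̄̄ = 44.2134

44.213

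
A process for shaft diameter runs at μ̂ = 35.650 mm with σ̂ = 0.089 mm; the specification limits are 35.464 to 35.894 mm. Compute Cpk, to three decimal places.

Cpu = (USL − μ̂) / (3σ̂) = (35.894 − 35.650) / (3 × 0.089) = 0.9139; Cpl = (μ̂ − LSL) / (3σ̂) = (35.650 − 35.464) / (3 × 0.089) = 0.6966; Cpk = min(Cpu, Cpl) = 0.6966

0.697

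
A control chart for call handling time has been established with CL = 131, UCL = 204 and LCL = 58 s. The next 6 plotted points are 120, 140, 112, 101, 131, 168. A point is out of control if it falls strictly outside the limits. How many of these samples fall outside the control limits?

All 6 points lie within [58, 204].

0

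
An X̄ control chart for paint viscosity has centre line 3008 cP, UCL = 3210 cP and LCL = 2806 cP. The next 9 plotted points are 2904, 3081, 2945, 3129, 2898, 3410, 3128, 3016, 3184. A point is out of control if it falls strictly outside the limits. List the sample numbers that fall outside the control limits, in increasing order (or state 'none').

6

Compare each point to [2806, 3210]: sample 6 = 3410 > UCL.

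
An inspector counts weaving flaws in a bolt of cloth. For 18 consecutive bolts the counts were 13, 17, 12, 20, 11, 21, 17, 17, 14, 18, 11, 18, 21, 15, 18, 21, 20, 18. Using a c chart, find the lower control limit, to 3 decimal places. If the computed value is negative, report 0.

c̄ = (13 + 17 + 12 + 20 + 11 + 21 + 17 + 17 + 14 + 18 + 11 + 18 + 21 + 15 + 18 + 21 + 20 + 18) / 18 = 302 / 18 = 16.7778
LCL = c̄ − 3√c̄ = 16.7778 − 3 × 4.0961 = 4.4896

4.490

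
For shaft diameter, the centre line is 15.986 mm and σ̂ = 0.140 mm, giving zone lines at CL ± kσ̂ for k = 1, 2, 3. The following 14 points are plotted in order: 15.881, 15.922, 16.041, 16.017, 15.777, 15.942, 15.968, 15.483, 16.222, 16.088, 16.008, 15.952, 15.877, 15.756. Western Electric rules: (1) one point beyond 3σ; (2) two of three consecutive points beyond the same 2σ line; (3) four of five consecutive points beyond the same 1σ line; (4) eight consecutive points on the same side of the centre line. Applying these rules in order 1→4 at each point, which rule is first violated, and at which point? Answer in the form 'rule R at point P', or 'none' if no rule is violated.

Zone of each point (C = within 1σ̂, B = 1σ̂–2σ̂, A = 2σ̂–3σ̂, * = beyond 3σ̂; sign = side of CL): 1:-C, 2:-C, 3:+C, 4:+C, 5:-B, 6:-C, 7:-C, 8:-*, 9:+B, 10:+C, 11:+C, 12:-C, 13:-C, 14:-B
Rule 1 (one point beyond the 3σ limits) is satisfied at point 8.

rule 1 at point 8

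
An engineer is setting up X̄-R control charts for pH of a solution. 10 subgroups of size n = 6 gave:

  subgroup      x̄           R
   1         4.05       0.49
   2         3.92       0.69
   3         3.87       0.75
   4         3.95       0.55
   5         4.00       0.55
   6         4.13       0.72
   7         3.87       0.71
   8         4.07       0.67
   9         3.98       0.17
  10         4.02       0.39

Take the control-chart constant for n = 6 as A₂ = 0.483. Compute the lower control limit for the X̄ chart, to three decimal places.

X̄̄ = (4.05 + 3.92 + 3.87 + 3.95 + 4.00 + 4.13 + 3.87 + 4.07 + 3.98 + 4.02) / 10 = 39.8600 / 10 = 3.9860
R̄ = (0.49 + 0.69 + 0.75 + 0.55 + 0.55 + 0.72 + 0.71 + 0.67 + 0.17 + 0.39) / 10 = 5.6900 / 10 = 0.5690
LCL = X̄̄ − A₂·R̄ = 3.9860 − 0.483 × 0.5690 = 3.7112

3.711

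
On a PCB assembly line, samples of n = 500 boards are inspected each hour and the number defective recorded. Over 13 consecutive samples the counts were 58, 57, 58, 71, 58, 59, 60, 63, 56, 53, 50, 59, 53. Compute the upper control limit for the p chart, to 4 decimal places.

0.1591

p̄ = Σdᵢ / (k·n) = 755 / (13 × 500) = 0.11615
UCL = p̄ + 3·√(p̄(1−p̄)/n) = 0.11615 + 3 × √(0.11615×0.88385/500) = 0.11615 + 3 × 0.01433 = 0.15914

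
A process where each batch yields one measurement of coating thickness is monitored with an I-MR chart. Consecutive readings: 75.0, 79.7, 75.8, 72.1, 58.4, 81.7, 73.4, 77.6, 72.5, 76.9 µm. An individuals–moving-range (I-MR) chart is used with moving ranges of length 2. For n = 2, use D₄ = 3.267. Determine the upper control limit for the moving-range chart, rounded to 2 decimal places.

Moving ranges: 4.7, 3.9, 3.7, 13.7, 23.3, 8.3, 4.2, 5.1, 4.4; M̄R̄ = 71.3000 / 9 = 7.9222
UCL_MR = D₄·M̄R̄ = 3.267 × 7.9222 = 25.8819

25.88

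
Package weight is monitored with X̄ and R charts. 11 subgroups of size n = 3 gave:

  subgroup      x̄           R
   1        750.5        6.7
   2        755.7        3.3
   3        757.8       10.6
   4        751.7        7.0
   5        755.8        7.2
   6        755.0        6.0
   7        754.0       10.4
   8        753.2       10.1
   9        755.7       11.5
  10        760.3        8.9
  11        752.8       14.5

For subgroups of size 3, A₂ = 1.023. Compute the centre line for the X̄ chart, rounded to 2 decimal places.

754.77

X̄̄ = (750.5 + 755.7 + 757.8 + 751.7 + 755.8 + 755.0 + 754.0 + 753.2 + 755.7 + 760.3 + 752.8) / 11 = 8302.5000 / 11 = 754.7727
CL = X̄̄ = 754.7727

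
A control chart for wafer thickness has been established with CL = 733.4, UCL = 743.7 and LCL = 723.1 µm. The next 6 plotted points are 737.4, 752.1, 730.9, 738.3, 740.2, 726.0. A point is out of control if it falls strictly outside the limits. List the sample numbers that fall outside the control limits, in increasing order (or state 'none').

Compare each point to [723.1, 743.7]: sample 2 = 752.1 > UCL.

2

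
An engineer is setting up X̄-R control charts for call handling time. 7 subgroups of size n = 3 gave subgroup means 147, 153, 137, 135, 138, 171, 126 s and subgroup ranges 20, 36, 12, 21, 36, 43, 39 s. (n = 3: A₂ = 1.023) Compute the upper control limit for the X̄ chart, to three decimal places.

174.109

X̄̄ = (147 + 153 + 137 + 135 + 138 + 171 + 126) / 7 = 1007.0000 / 7 = 143.8571
R̄ = (20 + 36 + 12 + 21 + 36 + 43 + 39) / 7 = 207.0000 / 7 = 29.5714
UCL = X̄̄ + A₂·R̄ = 143.8571 + 1.023 × 29.5714 = 174.1087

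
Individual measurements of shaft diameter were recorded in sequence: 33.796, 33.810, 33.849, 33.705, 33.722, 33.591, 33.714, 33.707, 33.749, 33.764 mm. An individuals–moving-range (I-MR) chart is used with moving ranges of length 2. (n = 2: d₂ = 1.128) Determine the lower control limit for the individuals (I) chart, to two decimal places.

33.58

X̄ = (33.796 + 33.810 + 33.849 + 33.705 + 33.722 + 33.591 + 33.714 + 33.707 + 33.749 + 33.764) / 10 = 33.7407
Moving ranges: 0.014, 0.039, 0.144, 0.017, 0.131, 0.123, 0.007, 0.042, 0.015; M̄R̄ = 0.5320 / 9 = 0.0591
LCL = X̄ − 3·M̄R̄/d₂ = 33.7407 − 3 × 0.0591 / 1.128 = 33.5835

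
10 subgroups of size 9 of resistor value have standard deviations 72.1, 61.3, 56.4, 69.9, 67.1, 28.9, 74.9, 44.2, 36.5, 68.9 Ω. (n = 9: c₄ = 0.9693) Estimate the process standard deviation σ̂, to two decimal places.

s̄ = (72.1 + 61.3 + 56.4 + 69.9 + 67.1 + 28.9 + 74.9 + 44.2 + 36.5 + 68.9) / 10 = 58.0200
σ̂ = s̄ / c₄ = 58.0200 / 0.9693 = 59.8576

59.86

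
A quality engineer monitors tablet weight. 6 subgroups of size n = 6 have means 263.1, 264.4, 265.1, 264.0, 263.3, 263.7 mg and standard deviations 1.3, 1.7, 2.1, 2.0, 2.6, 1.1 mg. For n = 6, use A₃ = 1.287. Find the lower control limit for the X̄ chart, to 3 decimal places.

261.617

X̄̄ = (263.1 + 264.4 + 265.1 + 264.0 + 263.3 + 263.7) / 6 = 263.9333
s̄ = (1.3 + 1.7 + 2.1 + 2.0 + 2.6 + 1.1) / 6 = 1.8000
LCL = X̄̄ − A₃·s̄ = 263.9333 − 1.287 × 1.8000 = 261.6167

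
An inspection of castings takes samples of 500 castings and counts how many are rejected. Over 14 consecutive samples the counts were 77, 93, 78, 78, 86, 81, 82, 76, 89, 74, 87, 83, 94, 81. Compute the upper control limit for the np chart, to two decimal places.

p̄ = Σdᵢ / (k·n) = 1159 / (14 × 500) = 0.16557
UCL = np̄ + 3·√(np̄(1−p̄)) = 82.7857 + 3 × √(82.7857×0.83443) = 82.7857 + 3 × 8.3114 = 107.7198

107.72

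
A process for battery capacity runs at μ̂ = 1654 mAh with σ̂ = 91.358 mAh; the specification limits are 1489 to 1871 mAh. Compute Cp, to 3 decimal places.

Cp = (USL − LSL) / (6σ̂) = (1871 − 1489) / (6 × 91.358) = 382.0000 / 548.1480 = 0.6969

0.697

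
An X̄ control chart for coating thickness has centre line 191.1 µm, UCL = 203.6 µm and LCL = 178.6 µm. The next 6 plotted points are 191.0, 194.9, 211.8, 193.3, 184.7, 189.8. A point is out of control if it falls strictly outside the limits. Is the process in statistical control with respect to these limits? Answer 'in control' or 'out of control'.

Compare each point to [178.6, 203.6]: sample 3 = 211.8 > UCL.

out of control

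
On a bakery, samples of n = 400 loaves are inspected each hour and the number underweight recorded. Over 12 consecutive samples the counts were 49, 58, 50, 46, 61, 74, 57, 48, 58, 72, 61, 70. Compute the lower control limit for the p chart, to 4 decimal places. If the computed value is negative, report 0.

0.0936

p̄ = Σdᵢ / (k·n) = 704 / (12 × 400) = 0.14667
LCL = p̄ − 3·√(p̄(1−p̄)/n) = 0.14667 − 3 × 0.01769 = 0.09360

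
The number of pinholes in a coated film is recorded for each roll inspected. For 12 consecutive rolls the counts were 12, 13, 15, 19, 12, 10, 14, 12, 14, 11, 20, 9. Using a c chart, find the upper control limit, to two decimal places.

c̄ = (12 + 13 + 15 + 19 + 12 + 10 + 14 + 12 + 14 + 11 + 20 + 9) / 12 = 161 / 12 = 13.4167
UCL = c̄ + 3√c̄ = 13.4167 + 3 × √13.4167 = 13.4167 + 3 × 3.6629 = 24.4053

24.41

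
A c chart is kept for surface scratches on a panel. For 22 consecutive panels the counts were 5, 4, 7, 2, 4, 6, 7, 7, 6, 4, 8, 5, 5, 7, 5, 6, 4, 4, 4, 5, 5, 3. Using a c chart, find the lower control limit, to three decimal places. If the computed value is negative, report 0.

0.000

c̄ = (5 + 4 + 7 + 2 + 4 + 6 + 7 + 7 + 6 + 4 + 8 + 5 + 5 + 7 + 5 + 6 + 4 + 4 + 4 + 5 + 5 + 3) / 22 = 113 / 22 = 5.1364
LCL = c̄ − 3√c̄ = 5.1364 − 3 × 2.2664 = -1.6627 → 0 (cannot be negative)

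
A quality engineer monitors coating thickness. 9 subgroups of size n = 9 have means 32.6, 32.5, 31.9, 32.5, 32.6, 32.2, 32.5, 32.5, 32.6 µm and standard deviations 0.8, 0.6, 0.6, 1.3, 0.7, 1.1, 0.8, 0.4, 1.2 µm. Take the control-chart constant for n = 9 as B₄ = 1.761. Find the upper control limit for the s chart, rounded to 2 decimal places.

1.47

s̄ = (0.8 + 0.6 + 0.6 + 1.3 + 0.7 + 1.1 + 0.8 + 0.4 + 1.2) / 9 = 0.8333
UCL_s = B₄·s̄ = 1.761 × 0.8333 = 1.4675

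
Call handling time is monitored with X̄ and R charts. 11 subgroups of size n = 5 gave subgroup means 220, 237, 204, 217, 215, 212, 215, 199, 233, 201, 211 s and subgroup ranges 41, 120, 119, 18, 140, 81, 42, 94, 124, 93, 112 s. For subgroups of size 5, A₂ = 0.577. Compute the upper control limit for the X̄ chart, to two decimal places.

X̄̄ = (220 + 237 + 204 + 217 + 215 + 212 + 215 + 199 + 233 + 201 + 211) / 11 = 2364.0000 / 11 = 214.9091
R̄ = (41 + 120 + 119 + 18 + 140 + 81 + 42 + 94 + 124 + 93 + 112) / 11 = 984.0000 / 11 = 89.4545
UCL = X̄̄ + A₂·R̄ = 214.9091 + 0.577 × 89.4545 = 266.5244

266.52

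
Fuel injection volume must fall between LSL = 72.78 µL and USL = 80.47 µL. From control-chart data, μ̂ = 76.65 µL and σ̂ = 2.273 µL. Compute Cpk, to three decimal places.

0.560

Cpu = (USL − μ̂) / (3σ̂) = (80.47 − 76.65) / (3 × 2.273) = 0.5602; Cpl = (μ̂ − LSL) / (3σ̂) = (76.65 − 72.78) / (3 × 2.273) = 0.5675; Cpk = min(Cpu, Cpl) = 0.5602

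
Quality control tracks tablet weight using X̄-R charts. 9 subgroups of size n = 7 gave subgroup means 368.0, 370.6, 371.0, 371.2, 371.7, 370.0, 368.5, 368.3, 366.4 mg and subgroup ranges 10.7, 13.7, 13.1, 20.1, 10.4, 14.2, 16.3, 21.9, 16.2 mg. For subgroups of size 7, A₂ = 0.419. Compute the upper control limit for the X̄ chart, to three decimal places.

X̄̄ = (368.0 + 370.6 + 371.0 + 371.2 + 371.7 + 370.0 + 368.5 + 368.3 + 366.4) / 9 = 3325.7000 / 9 = 369.5222
R̄ = (10.7 + 13.7 + 13.1 + 20.1 + 10.4 + 14.2 + 16.3 + 21.9 + 16.2) / 9 = 136.6000 / 9 = 15.1778
UCL = X̄̄ + A₂·R̄ = 369.5222 + 0.419 × 15.1778 = 375.8817

375.882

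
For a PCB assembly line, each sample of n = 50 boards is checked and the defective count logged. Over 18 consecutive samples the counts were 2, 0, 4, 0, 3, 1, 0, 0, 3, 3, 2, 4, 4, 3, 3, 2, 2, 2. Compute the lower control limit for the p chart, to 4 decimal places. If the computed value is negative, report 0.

p̄ = Σdᵢ / (k·n) = 38 / (18 × 50) = 0.04222
LCL = p̄ − 3·√(p̄(1−p̄)/n) = 0.04222 − 3 × 0.02844 = -0.04310 → 0 (negative, so LCL = 0)

0.0000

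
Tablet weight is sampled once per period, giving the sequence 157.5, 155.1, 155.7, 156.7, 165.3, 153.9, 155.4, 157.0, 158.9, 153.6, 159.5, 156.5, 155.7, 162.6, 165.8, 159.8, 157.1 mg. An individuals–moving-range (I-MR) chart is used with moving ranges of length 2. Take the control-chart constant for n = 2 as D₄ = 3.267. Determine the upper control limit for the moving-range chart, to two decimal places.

12.82

Moving ranges: 2.4, 0.6, 1.0, 8.6, 11.4, 1.5, 1.6, 1.9, 5.3, 5.9, 3.0, 0.8, 6.9, 3.2, 6.0, 2.7; M̄R̄ = 62.8000 / 16 = 3.9250
UCL_MR = D₄·M̄R̄ = 3.267 × 3.9250 = 12.8230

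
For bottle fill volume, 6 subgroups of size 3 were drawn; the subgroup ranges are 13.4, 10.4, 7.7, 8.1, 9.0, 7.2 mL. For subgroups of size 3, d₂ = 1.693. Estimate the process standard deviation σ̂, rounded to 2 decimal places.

R̄ = (13.4 + 10.4 + 7.7 + 8.1 + 9.0 + 7.2) / 6 = 9.3000
σ̂ = R̄ / d₂ = 9.3000 / 1.693 = 5.4932

5.49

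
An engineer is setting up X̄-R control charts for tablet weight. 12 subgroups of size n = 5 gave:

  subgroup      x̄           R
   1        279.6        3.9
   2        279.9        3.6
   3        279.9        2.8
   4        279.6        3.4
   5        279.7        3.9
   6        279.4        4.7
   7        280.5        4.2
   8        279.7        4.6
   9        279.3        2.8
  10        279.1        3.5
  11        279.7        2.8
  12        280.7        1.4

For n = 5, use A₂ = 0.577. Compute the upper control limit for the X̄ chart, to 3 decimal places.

281.759

X̄̄ = (279.6 + 279.9 + 279.9 + 279.6 + 279.7 + 279.4 + 280.5 + 279.7 + 279.3 + 279.1 + 279.7 + 280.7) / 12 = 3357.1000 / 12 = 279.7583
R̄ = (3.9 + 3.6 + 2.8 + 3.4 + 3.9 + 4.7 + 4.2 + 4.6 + 2.8 + 3.5 + 2.8 + 1.4) / 12 = 41.6000 / 12 = 3.4667
UCL = X̄̄ + A₂·R̄ = 279.7583 + 0.577 × 3.4667 = 281.7586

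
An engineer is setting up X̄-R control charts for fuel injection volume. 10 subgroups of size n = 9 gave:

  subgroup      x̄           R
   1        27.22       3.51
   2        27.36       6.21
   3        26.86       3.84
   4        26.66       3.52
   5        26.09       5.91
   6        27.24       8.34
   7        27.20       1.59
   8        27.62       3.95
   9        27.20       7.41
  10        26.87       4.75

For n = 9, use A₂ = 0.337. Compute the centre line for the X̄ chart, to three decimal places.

X̄̄ = (27.22 + 27.36 + 26.86 + 26.66 + 26.09 + 27.24 + 27.20 + 27.62 + 27.20 + 26.87) / 10 = 270.3200 / 10 = 27.0320
CL = X̄̄ = 27.0320

27.032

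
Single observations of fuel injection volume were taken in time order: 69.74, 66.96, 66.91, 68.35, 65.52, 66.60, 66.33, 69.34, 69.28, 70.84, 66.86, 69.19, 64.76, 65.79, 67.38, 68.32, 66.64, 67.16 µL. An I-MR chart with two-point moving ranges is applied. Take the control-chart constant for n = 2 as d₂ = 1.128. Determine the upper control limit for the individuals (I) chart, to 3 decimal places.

X̄ = (69.74 + 66.96 + 66.91 + 68.35 + 65.52 + 66.60 + 66.33 + 69.34 + 69.28 + 70.84 + 66.86 + 69.19 + 64.76 + 65.79 + 67.38 + 68.32 + 66.64 + 67.16) / 18 = 67.5539
Moving ranges: 2.78, 0.05, 1.44, 2.83, 1.08, 0.27, 3.01, 0.06, 1.56, 3.98, 2.33, 4.43, 1.03, 1.59, 0.94, 1.68, 0.52; M̄R̄ = 29.5800 / 17 = 1.7400
UCL = X̄ + 3·M̄R̄/d₂ = 67.5539 + 3 × 1.7400 / 1.128 = 72.1815

72.182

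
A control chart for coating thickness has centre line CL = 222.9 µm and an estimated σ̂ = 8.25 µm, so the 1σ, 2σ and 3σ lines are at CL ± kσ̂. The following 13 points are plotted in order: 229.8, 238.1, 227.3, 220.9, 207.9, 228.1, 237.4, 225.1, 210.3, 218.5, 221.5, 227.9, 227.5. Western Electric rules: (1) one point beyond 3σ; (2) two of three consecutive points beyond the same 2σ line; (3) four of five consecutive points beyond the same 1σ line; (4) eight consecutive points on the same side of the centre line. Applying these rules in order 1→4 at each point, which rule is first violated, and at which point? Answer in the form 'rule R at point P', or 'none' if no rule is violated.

Zone of each point (C = within 1σ̂, B = 1σ̂–2σ̂, A = 2σ̂–3σ̂, * = beyond 3σ̂; sign = side of CL): 1:+C, 2:+B, 3:+C, 4:-C, 5:-B, 6:+C, 7:+B, 8:+C, 9:-B, 10:-C, 11:-C, 12:+C, 13:+C
No rule fires across all 13 points.

none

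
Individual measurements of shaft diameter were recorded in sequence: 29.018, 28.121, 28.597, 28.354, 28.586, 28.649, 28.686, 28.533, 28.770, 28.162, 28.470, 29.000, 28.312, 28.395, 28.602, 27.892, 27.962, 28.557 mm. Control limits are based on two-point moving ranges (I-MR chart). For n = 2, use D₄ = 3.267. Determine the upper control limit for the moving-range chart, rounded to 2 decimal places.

Moving ranges: 0.897, 0.476, 0.243, 0.232, 0.063, 0.037, 0.153, 0.237, 0.608, 0.308, 0.530, 0.688, 0.083, 0.207, 0.710, 0.070, 0.595; M̄R̄ = 6.1370 / 17 = 0.3610
UCL_MR = D₄·M̄R̄ = 3.267 × 0.3610 = 1.1794

1.18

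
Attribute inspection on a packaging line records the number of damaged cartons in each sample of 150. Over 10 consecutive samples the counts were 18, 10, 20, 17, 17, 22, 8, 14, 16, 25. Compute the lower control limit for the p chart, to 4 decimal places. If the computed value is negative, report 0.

0.0343

p̄ = Σdᵢ / (k·n) = 167 / (10 × 150) = 0.11133
LCL = p̄ − 3·√(p̄(1−p̄)/n) = 0.11133 − 3 × 0.02568 = 0.03429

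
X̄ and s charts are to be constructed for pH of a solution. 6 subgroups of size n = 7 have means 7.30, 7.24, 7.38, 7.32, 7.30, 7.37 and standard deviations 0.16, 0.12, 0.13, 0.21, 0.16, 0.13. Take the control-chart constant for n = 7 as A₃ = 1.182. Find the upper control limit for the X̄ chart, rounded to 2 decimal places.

7.50

X̄̄ = (7.30 + 7.24 + 7.38 + 7.32 + 7.30 + 7.37) / 6 = 7.3183
s̄ = (0.16 + 0.12 + 0.13 + 0.21 + 0.16 + 0.13) / 6 = 0.1517
UCL = X̄̄ + A₃·s̄ = 7.3183 + 1.182 × 0.1517 = 7.4976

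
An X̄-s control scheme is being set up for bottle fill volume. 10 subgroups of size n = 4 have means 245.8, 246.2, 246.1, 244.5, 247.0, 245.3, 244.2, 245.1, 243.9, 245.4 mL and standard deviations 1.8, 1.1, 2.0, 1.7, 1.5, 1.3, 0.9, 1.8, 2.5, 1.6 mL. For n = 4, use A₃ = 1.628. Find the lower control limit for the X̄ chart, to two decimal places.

242.71

X̄̄ = (245.8 + 246.2 + 246.1 + 244.5 + 247.0 + 245.3 + 244.2 + 245.1 + 243.9 + 245.4) / 10 = 245.3500
s̄ = (1.8 + 1.1 + 2.0 + 1.7 + 1.5 + 1.3 + 0.9 + 1.8 + 2.5 + 1.6) / 10 = 1.6200
LCL = X̄̄ − A₃·s̄ = 245.3500 − 1.628 × 1.6200 = 242.7126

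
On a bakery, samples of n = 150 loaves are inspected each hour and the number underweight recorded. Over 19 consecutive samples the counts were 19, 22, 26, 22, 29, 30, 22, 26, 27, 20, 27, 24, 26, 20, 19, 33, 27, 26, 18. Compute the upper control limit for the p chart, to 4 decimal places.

p̄ = Σdᵢ / (k·n) = 463 / (19 × 150) = 0.16246
UCL = p̄ + 3·√(p̄(1−p̄)/n) = 0.16246 + 3 × √(0.16246×0.83754/150) = 0.16246 + 3 × 0.03012 = 0.25281

0.2528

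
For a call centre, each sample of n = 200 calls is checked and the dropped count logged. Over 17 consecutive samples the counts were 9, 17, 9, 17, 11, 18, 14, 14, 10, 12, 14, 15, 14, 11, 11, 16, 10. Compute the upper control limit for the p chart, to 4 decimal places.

p̄ = Σdᵢ / (k·n) = 222 / (17 × 200) = 0.06529
UCL = p̄ + 3·√(p̄(1−p̄)/n) = 0.06529 + 3 × √(0.06529×0.93471/200) = 0.06529 + 3 × 0.01747 = 0.11770

0.1177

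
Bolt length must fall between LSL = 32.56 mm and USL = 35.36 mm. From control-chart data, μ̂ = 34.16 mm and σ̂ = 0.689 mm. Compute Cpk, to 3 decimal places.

Cpu = (USL − μ̂) / (3σ̂) = (35.36 − 34.16) / (3 × 0.689) = 0.5806; Cpl = (μ̂ − LSL) / (3σ̂) = (34.16 − 32.56) / (3 × 0.689) = 0.7741; Cpk = min(Cpu, Cpl) = 0.5806

0.581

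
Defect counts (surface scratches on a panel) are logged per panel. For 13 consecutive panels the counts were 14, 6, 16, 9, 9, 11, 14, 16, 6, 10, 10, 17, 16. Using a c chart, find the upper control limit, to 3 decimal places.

c̄ = (14 + 6 + 16 + 9 + 9 + 11 + 14 + 16 + 6 + 10 + 10 + 17 + 16) / 13 = 154 / 13 = 11.8462
UCL = c̄ + 3√c̄ = 11.8462 + 3 × √11.8462 = 11.8462 + 3 × 3.4418 = 22.1716

22.172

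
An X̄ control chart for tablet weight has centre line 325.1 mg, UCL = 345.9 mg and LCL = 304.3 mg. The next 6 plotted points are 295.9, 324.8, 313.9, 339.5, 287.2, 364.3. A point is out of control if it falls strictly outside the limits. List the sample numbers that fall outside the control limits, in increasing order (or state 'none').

1, 5, 6

Compare each point to [304.3, 345.9]: sample 1 = 295.9 < LCL; sample 5 = 287.2 < LCL; sample 6 = 364.3 > UCL.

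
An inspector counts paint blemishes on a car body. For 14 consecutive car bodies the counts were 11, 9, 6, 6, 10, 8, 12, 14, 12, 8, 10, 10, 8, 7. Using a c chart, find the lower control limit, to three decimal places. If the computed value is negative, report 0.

0.180

c̄ = (11 + 9 + 6 + 6 + 10 + 8 + 12 + 14 + 12 + 8 + 10 + 10 + 8 + 7) / 14 = 131 / 14 = 9.3571
LCL = c̄ − 3√c̄ = 9.3571 − 3 × 3.0589 = 0.1803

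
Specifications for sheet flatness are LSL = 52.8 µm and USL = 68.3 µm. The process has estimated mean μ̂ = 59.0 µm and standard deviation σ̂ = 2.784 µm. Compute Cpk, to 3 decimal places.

0.742

Cpu = (USL − μ̂) / (3σ̂) = (68.3 − 59.0) / (3 × 2.784) = 1.1135; Cpl = (μ̂ − LSL) / (3σ̂) = (59.0 − 52.8) / (3 × 2.784) = 0.7423; Cpk = min(Cpu, Cpl) = 0.7423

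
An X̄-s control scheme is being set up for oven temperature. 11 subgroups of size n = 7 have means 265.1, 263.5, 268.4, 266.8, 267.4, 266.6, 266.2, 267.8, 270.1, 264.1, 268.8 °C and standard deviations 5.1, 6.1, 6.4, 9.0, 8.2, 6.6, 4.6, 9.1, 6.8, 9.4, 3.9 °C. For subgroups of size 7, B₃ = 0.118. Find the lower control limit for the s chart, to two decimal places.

0.81

s̄ = (5.1 + 6.1 + 6.4 + 9.0 + 8.2 + 6.6 + 4.6 + 9.1 + 6.8 + 9.4 + 3.9) / 11 = 6.8364
LCL_s = B₃·s̄ = 0.118 × 6.8364 = 0.8067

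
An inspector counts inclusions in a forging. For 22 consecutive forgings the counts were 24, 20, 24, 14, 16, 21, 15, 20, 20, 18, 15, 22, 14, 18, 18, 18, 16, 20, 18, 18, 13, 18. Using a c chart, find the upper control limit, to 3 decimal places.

c̄ = (24 + 20 + 24 + 14 + 16 + 21 + 15 + 20 + 20 + 18 + 15 + 22 + 14 + 18 + 18 + 18 + 16 + 20 + 18 + 18 + 13 + 18) / 22 = 400 / 22 = 18.1818
UCL = c̄ + 3√c̄ = 18.1818 + 3 × √18.1818 = 18.1818 + 3 × 4.2640 = 30.9739

30.974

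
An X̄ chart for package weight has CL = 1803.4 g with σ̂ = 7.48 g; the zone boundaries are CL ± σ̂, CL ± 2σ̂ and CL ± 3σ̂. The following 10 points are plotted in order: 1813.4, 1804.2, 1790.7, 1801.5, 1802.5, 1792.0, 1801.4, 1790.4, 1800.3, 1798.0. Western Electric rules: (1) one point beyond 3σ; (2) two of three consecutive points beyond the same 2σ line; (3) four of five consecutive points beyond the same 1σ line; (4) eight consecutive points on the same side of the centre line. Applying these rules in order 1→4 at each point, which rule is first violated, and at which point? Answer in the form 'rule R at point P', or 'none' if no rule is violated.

Zone of each point (C = within 1σ̂, B = 1σ̂–2σ̂, A = 2σ̂–3σ̂, * = beyond 3σ̂; sign = side of CL): 1:+B, 2:+C, 3:-B, 4:-C, 5:-C, 6:-B, 7:-C, 8:-B, 9:-C, 10:-C
Rule 4 (eight consecutive points on the same side of the centre line) is satisfied at point 10.

rule 4 at point 10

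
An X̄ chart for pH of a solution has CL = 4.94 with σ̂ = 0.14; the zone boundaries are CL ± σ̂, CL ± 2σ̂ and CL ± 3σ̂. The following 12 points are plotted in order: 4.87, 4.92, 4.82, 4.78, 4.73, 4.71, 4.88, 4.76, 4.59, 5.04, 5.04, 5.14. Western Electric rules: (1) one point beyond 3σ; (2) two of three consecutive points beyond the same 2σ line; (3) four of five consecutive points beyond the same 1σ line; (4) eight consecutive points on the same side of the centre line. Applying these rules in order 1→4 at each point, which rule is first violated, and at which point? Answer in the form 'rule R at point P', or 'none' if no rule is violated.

rule 3 at point 8

Zone of each point (C = within 1σ̂, B = 1σ̂–2σ̂, A = 2σ̂–3σ̂, * = beyond 3σ̂; sign = side of CL): 1:-C, 2:-C, 3:-C, 4:-B, 5:-B, 6:-B, 7:-C, 8:-B, 9:-A, 10:+C, 11:+C, 12:+B
Rule 3 (four of five consecutive points beyond the same 1σ limit) is satisfied at point 8.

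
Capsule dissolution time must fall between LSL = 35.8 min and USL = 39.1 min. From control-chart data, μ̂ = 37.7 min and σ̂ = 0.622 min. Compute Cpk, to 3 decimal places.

0.750

Cpu = (USL − μ̂) / (3σ̂) = (39.1 − 37.7) / (3 × 0.622) = 0.7503; Cpl = (μ̂ − LSL) / (3σ̂) = (37.7 − 35.8) / (3 × 0.622) = 1.0182; Cpk = min(Cpu, Cpl) = 0.7503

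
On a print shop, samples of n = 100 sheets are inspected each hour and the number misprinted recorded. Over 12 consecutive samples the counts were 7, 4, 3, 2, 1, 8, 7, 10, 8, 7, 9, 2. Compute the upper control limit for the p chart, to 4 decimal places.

p̄ = Σdᵢ / (k·n) = 68 / (12 × 100) = 0.05667
UCL = p̄ + 3·√(p̄(1−p̄)/n) = 0.05667 + 3 × √(0.05667×0.94333/100) = 0.05667 + 3 × 0.02312 = 0.12603

0.1260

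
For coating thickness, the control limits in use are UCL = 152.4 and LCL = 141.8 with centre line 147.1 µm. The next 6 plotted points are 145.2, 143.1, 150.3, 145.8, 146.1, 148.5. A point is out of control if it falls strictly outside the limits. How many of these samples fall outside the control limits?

0

All 6 points lie within [141.8, 152.4].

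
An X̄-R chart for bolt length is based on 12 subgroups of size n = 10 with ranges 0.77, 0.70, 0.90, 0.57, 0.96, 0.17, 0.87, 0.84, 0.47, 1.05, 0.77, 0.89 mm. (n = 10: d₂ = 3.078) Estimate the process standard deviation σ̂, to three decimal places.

R̄ = (0.77 + 0.70 + 0.90 + 0.57 + 0.96 + 0.17 + 0.87 + 0.84 + 0.47 + 1.05 + 0.77 + 0.89) / 12 = 0.7467
σ̂ = R̄ / d₂ = 0.7467 / 3.078 = 0.2426

0.243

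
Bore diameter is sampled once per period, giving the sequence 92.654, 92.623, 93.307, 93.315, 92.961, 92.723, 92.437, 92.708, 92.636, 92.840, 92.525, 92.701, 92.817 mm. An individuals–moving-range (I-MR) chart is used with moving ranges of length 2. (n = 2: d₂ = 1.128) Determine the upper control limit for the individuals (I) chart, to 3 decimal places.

93.399

X̄ = (92.654 + 92.623 + 93.307 + 93.315 + 92.961 + 92.723 + 92.437 + 92.708 + 92.636 + 92.840 + 92.525 + 92.701 + 92.817) / 13 = 92.7882
Moving ranges: 0.031, 0.684, 0.008, 0.354, 0.238, 0.286, 0.271, 0.072, 0.204, 0.315, 0.176, 0.116; M̄R̄ = 2.7550 / 12 = 0.2296
UCL = X̄ + 3·M̄R̄/d₂ = 92.7882 + 3 × 0.2296 / 1.128 = 93.3988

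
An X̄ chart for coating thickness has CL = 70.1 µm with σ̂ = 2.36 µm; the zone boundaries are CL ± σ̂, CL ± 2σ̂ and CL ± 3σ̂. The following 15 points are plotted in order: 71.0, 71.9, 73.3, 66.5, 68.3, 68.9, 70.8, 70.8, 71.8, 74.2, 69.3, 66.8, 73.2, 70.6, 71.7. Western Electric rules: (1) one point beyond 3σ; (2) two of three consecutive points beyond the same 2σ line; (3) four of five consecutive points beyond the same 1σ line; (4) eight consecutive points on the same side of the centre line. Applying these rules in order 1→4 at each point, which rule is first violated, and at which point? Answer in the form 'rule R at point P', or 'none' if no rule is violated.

Zone of each point (C = within 1σ̂, B = 1σ̂–2σ̂, A = 2σ̂–3σ̂, * = beyond 3σ̂; sign = side of CL): 1:+C, 2:+C, 3:+B, 4:-B, 5:-C, 6:-C, 7:+C, 8:+C, 9:+C, 10:+B, 11:-C, 12:-B, 13:+B, 14:+C, 15:+C
No rule fires across all 15 points.

none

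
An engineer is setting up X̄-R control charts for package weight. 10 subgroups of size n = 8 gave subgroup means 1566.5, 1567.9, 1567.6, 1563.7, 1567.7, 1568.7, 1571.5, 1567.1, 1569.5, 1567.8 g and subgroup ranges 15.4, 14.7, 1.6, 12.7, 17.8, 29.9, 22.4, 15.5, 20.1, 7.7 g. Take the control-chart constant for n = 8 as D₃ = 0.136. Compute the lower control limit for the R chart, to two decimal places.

2.15

R̄ = (15.4 + 14.7 + 1.6 + 12.7 + 17.8 + 29.9 + 22.4 + 15.5 + 20.1 + 7.7) / 10 = 157.8000 / 10 = 15.7800
LCL_R = D₃·R̄ = 0.136 × 15.7800 = 2.1461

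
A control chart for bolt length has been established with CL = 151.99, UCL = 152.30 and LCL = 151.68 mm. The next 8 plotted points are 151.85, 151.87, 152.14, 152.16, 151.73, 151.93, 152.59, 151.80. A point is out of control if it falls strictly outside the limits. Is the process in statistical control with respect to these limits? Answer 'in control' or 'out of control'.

Compare each point to [151.68, 152.30]: sample 7 = 152.59 > UCL.

out of control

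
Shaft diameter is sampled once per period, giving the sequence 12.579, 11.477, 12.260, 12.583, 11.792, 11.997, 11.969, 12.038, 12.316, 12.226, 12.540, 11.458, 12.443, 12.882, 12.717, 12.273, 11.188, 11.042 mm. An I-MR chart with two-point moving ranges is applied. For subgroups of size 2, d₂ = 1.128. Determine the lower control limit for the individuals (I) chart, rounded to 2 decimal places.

10.80

X̄ = (12.579 + 11.477 + 12.260 + 12.583 + 11.792 + 11.997 + 11.969 + 12.038 + 12.316 + 12.226 + 12.540 + 11.458 + 12.443 + 12.882 + 12.717 + 12.273 + 11.188 + 11.042) / 18 = 12.0989
Moving ranges: 1.102, 0.783, 0.323, 0.791, 0.205, 0.028, 0.069, 0.278, 0.090, 0.314, 1.082, 0.985, 0.439, 0.165, 0.444, 1.085, 0.146; M̄R̄ = 8.3290 / 17 = 0.4899
LCL = X̄ − 3·M̄R̄/d₂ = 12.0989 − 3 × 0.4899 / 1.128 = 10.7959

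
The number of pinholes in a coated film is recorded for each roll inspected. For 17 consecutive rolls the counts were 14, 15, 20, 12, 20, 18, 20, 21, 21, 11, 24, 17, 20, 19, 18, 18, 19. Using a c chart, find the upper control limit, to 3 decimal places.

30.808

c̄ = (14 + 15 + 20 + 12 + 20 + 18 + 20 + 21 + 21 + 11 + 24 + 17 + 20 + 19 + 18 + 18 + 19) / 17 = 307 / 17 = 18.0588
UCL = c̄ + 3√c̄ = 18.0588 + 3 × √18.0588 = 18.0588 + 3 × 4.2496 = 30.8075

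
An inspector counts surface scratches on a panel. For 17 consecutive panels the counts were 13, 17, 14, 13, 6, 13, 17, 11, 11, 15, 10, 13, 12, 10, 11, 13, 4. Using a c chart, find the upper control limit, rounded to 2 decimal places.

22.31

c̄ = (13 + 17 + 14 + 13 + 6 + 13 + 17 + 11 + 11 + 15 + 10 + 13 + 12 + 10 + 11 + 13 + 4) / 17 = 203 / 17 = 11.9412
UCL = c̄ + 3√c̄ = 11.9412 + 3 × √11.9412 = 11.9412 + 3 × 3.4556 = 22.3080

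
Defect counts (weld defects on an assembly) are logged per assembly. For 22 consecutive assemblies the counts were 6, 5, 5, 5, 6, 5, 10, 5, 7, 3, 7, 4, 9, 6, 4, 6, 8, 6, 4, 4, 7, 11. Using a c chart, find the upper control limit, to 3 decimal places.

13.422

c̄ = (6 + 5 + 5 + 5 + 6 + 5 + 10 + 5 + 7 + 3 + 7 + 4 + 9 + 6 + 4 + 6 + 8 + 6 + 4 + 4 + 7 + 11) / 22 = 133 / 22 = 6.0455
UCL = c̄ + 3√c̄ = 6.0455 + 3 × √6.0455 = 6.0455 + 3 × 2.4588 = 13.4217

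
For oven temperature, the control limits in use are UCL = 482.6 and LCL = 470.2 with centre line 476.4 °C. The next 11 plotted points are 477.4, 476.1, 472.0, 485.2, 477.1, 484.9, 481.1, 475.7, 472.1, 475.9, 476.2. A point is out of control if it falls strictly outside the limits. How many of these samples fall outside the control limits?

Compare each point to [470.2, 482.6]: sample 4 = 485.2 > UCL; sample 6 = 484.9 > UCL.

2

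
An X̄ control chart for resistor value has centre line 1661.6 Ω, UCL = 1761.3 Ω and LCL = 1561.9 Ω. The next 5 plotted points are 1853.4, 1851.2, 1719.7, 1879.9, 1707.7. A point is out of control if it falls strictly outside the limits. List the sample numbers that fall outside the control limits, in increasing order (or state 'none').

Compare each point to [1561.9, 1761.3]: sample 1 = 1853.4 > UCL; sample 2 = 1851.2 > UCL; sample 4 = 1879.9 > UCL.

1, 2, 4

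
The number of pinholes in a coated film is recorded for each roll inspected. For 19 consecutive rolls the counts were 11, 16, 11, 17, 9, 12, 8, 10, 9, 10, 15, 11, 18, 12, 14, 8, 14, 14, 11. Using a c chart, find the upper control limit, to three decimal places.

22.543

c̄ = (11 + 16 + 11 + 17 + 9 + 12 + 8 + 10 + 9 + 10 + 15 + 11 + 18 + 12 + 14 + 8 + 14 + 14 + 11) / 19 = 230 / 19 = 12.1053
UCL = c̄ + 3√c̄ = 12.1053 + 3 × √12.1053 = 12.1053 + 3 × 3.4793 = 22.5430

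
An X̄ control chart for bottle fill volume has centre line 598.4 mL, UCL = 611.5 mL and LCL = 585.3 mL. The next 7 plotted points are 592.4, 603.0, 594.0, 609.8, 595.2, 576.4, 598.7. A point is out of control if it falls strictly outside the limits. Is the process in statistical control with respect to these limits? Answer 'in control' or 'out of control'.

Compare each point to [585.3, 611.5]: sample 6 = 576.4 < LCL.

out of control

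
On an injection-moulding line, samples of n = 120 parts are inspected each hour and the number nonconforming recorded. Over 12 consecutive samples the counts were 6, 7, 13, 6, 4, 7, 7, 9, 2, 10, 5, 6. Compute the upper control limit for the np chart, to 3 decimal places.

p̄ = Σdᵢ / (k·n) = 82 / (12 × 120) = 0.05694
UCL = np̄ + 3·√(np̄(1−p̄)) = 6.8333 + 3 × √(6.8333×0.94306) = 6.8333 + 3 × 2.5385 = 14.4490

14.449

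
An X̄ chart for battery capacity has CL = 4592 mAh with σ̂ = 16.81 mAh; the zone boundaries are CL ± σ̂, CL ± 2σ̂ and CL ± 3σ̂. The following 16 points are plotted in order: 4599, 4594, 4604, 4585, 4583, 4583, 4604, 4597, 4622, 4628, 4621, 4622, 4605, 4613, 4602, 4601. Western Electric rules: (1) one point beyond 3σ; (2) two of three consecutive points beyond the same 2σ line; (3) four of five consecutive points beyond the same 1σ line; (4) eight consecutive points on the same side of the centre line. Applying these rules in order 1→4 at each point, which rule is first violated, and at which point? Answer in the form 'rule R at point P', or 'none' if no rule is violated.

rule 3 at point 12

Zone of each point (C = within 1σ̂, B = 1σ̂–2σ̂, A = 2σ̂–3σ̂, * = beyond 3σ̂; sign = side of CL): 1:+C, 2:+C, 3:+C, 4:-C, 5:-C, 6:-C, 7:+C, 8:+C, 9:+B, 10:+A, 11:+B, 12:+B, 13:+C, 14:+B, 15:+C, 16:+C
Rule 3 (four of five consecutive points beyond the same 1σ limit) is satisfied at point 12.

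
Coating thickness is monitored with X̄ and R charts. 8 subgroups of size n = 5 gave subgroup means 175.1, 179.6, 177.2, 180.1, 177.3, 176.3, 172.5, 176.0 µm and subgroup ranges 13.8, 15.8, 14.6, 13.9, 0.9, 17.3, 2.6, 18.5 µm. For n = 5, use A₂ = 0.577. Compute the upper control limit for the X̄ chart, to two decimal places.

X̄̄ = (175.1 + 179.6 + 177.2 + 180.1 + 177.3 + 176.3 + 172.5 + 176.0) / 8 = 1414.1000 / 8 = 176.7625
R̄ = (13.8 + 15.8 + 14.6 + 13.9 + 0.9 + 17.3 + 2.6 + 18.5) / 8 = 97.4000 / 8 = 12.1750
UCL = X̄̄ + A₂·R̄ = 176.7625 + 0.577 × 12.1750 = 183.7875

183.79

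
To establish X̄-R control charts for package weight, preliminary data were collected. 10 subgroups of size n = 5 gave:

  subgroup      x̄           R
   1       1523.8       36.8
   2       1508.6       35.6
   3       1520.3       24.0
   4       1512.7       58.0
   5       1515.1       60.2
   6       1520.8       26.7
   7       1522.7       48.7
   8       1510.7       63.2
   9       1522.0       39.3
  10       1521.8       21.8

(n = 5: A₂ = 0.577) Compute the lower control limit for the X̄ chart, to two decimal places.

1493.94

X̄̄ = (1523.8 + 1508.6 + 1520.3 + 1512.7 + 1515.1 + 1520.8 + 1522.7 + 1510.7 + 1522.0 + 1521.8) / 10 = 15178.5000 / 10 = 1517.8500
R̄ = (36.8 + 35.6 + 24.0 + 58.0 + 60.2 + 26.7 + 48.7 + 63.2 + 39.3 + 21.8) / 10 = 414.3000 / 10 = 41.4300
LCL = X̄̄ − A₂·R̄ = 1517.8500 − 0.577 × 41.4300 = 1493.9449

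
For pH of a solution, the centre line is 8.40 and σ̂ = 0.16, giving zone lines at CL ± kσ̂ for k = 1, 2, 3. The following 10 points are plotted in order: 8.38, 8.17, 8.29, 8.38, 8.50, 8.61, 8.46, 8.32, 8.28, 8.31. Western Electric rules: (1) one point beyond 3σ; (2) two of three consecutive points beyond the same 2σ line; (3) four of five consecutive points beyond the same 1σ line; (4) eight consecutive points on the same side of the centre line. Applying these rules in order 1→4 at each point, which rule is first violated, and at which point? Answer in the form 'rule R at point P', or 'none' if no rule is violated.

Zone of each point (C = within 1σ̂, B = 1σ̂–2σ̂, A = 2σ̂–3σ̂, * = beyond 3σ̂; sign = side of CL): 1:-C, 2:-B, 3:-C, 4:-C, 5:+C, 6:+B, 7:+C, 8:-C, 9:-C, 10:-C
No rule fires across all 10 points.

none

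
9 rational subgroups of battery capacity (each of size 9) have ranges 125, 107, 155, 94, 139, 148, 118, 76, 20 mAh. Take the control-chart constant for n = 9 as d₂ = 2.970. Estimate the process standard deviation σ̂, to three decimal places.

36.738

R̄ = (125 + 107 + 155 + 94 + 139 + 148 + 118 + 76 + 20) / 9 = 109.1111
σ̂ = R̄ / d₂ = 109.1111 / 2.970 = 36.7377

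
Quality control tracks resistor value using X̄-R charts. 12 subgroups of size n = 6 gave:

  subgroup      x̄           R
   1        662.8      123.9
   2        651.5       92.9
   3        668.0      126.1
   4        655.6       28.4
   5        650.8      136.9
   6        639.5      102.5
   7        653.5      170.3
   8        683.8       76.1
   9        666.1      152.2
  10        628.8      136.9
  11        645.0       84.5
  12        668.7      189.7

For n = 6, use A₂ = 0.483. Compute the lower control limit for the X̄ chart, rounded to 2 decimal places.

X̄̄ = (662.8 + 651.5 + 668.0 + 655.6 + 650.8 + 639.5 + 653.5 + 683.8 + 666.1 + 628.8 + 645.0 + 668.7) / 12 = 7874.1000 / 12 = 656.1750
R̄ = (123.9 + 92.9 + 126.1 + 28.4 + 136.9 + 102.5 + 170.3 + 76.1 + 152.2 + 136.9 + 84.5 + 189.7) / 12 = 1420.4000 / 12 = 118.3667
LCL = X̄̄ − A₂·R̄ = 656.1750 − 0.483 × 118.3667 = 599.0039

599.00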